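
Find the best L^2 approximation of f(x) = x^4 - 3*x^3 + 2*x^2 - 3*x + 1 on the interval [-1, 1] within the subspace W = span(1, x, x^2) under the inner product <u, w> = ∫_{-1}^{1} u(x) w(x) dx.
g(x) = 20*x^2/7 - 24*x/5 + 32/35

The best approximation g ∈ W is the orthogonal projection of f onto W. Writing g = a_0 + a_1 x + a_2 x^2, the coefficients solve the normal equations G · a = b where
  G_{ij} = <φ_i, φ_j> and b_i = <f, φ_i>, with φ_0 = 1, φ_1 = x, φ_2 = x^2.
G =
  [2, 0, 2/3]
  [0, 2/3, 0]
  [2/3, 0, 2/5],
b = (56/15, -16/5, 184/105).
Solving gives a_0 = 32/35, a_1 = -24/5, a_2 = 20/7, so
  g(x) = 20*x^2/7 - 24*x/5 + 32/35.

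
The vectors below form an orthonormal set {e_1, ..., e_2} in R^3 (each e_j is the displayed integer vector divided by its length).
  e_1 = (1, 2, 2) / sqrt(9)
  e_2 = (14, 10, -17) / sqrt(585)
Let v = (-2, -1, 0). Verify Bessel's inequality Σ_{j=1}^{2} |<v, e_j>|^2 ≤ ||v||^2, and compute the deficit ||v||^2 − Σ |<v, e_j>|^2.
Σ |<v, e_j>|^2 = 276/65; ||v||^2 = 5; deficit = 49/65

Write each e_j = u_j / sqrt(<u_j, u_j>) where u_j is the displayed integer vector. Then <v, e_j> = <v, u_j> / sqrt(<u_j, u_j>), so |<v, e_j>|^2 = <v, u_j>^2 / <u_j, u_j>.
Coefficients: <v, e_1> = -4/sqrt(9), <v, e_2> = -38/sqrt(585).
Square and sum: Σ |<v, e_j>|^2 = 276/65.
Compute ||v||^2 = v·v = 5.
Deficit = 5 − 276/65 = 49/65 ≥ 0, confirming Bessel's inequality. (The deficit equals ||v − Σ <v,e_j> e_j||^2, the squared distance from v to span{e_j}.)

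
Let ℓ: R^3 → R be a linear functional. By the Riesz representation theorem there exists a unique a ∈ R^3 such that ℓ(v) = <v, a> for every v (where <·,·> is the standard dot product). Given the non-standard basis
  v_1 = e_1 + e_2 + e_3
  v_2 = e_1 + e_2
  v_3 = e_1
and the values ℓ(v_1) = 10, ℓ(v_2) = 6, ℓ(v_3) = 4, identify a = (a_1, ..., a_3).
a = (4, 2, 4)

Write a = (a_1, ..., a_3) in the standard basis. For each basis vector v_i, ℓ(v_i) = <v_i, a> is a linear equation in the a_j's. Collect the n equations into a matrix system V a = ℓ, where row i of V is v_i (expressed in the standard basis). Since V is invertible (lower-triangular with 1s on the diagonal, up to permutation), solve by back-substitution:
  V =
[[1, 1, 1],
 [1, 1, 0],
 [1, 0, 0]]
  V a = (10, 6, 4)
Solving gives a = (4, 2, 4).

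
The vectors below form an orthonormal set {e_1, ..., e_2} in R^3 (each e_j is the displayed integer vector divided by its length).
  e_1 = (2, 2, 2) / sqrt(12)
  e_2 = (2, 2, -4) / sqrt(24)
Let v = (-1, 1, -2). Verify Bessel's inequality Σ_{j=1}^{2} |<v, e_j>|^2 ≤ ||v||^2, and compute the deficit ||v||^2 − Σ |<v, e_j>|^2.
Σ |<v, e_j>|^2 = 4; ||v||^2 = 6; deficit = 2

Write each e_j = u_j / sqrt(<u_j, u_j>) where u_j is the displayed integer vector. Then <v, e_j> = <v, u_j> / sqrt(<u_j, u_j>), so |<v, e_j>|^2 = <v, u_j>^2 / <u_j, u_j>.
Coefficients: <v, e_1> = -4/sqrt(12), <v, e_2> = 8/sqrt(24).
Square and sum: Σ |<v, e_j>|^2 = 4.
Compute ||v||^2 = v·v = 6.
Deficit = 6 − 4 = 2 ≥ 0, confirming Bessel's inequality. (The deficit equals ||v − Σ <v,e_j> e_j||^2, the squared distance from v to span{e_j}.)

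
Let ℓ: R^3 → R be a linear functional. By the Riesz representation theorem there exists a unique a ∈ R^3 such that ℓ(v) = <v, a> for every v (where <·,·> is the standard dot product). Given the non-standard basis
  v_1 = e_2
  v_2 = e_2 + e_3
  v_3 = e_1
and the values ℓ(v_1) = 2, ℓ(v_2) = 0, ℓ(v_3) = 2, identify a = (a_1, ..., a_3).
a = (2, 2, -2)

Write a = (a_1, ..., a_3) in the standard basis. For each basis vector v_i, ℓ(v_i) = <v_i, a> is a linear equation in the a_j's. Collect the n equations into a matrix system V a = ℓ, where row i of V is v_i (expressed in the standard basis). Since V is invertible (lower-triangular with 1s on the diagonal, up to permutation), solve by back-substitution:
  V =
[[0, 1, 0],
 [0, 1, 1],
 [1, 0, 0]]
  V a = (2, 0, 2)
Solving gives a = (2, 2, -2).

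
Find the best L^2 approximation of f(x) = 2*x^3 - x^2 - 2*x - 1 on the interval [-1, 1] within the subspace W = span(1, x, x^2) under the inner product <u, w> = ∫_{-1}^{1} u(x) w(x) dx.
g(x) = -x^2 - 4*x/5 - 1

The best approximation g ∈ W is the orthogonal projection of f onto W. Writing g = a_0 + a_1 x + a_2 x^2, the coefficients solve the normal equations G · a = b where
  G_{ij} = <φ_i, φ_j> and b_i = <f, φ_i>, with φ_0 = 1, φ_1 = x, φ_2 = x^2.
G =
  [2, 0, 2/3]
  [0, 2/3, 0]
  [2/3, 0, 2/5],
b = (-8/3, -8/15, -16/15).
Solving gives a_0 = -1, a_1 = -4/5, a_2 = -1, so
  g(x) = -x^2 - 4*x/5 - 1.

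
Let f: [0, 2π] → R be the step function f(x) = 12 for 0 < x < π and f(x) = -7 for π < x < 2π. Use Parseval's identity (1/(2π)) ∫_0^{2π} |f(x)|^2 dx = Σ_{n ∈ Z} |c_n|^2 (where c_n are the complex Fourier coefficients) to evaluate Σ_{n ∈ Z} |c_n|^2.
Σ |c_n|^2 = 193/2

Parseval equates the L^2 energy of f (normalised by 1/(2π)) with the ℓ^2 sum of its Fourier coefficients: (1/(2π)) ∫_0^{2π} |f|^2 = Σ |c_n|^2.
Compute the left side: (1/(2π)) [∫_0^π 12^2 dx + ∫_π^{2π} (-7)^2 dx] = (1/(2π)) · (144π + 49π) = (144 + 49)/2 = 193/2.
So Σ_{n ∈ Z} |c_n|^2 = 193/2.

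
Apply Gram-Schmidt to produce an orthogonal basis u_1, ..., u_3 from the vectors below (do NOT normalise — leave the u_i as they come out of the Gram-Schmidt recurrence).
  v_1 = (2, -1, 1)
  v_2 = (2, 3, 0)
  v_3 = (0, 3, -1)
Orthogonal basis:
  u_1 = (2, -1, 1)
  u_2 = (5/3, 19/6, -1/6)
  u_3 = (6/77, -4/77, -16/77)

Apply the Gram-Schmidt recurrence
  u_1 = v_1
  u_i = v_i − Σ_{j<i} ((v_i · u_j) / (u_j · u_j)) · u_j.

Step by step this gives:
  u_1 = (2, -1, 1)
  u_2 = (5/3, 19/6, -1/6)
  u_3 = (6/77, -4/77, -16/77)

Orthogonality check:
  u_2 · u_1 = 0 (should be 0)
  u_3 · u_1 = 0 (should be 0)
  u_3 · u_2 = 0 (should be 0)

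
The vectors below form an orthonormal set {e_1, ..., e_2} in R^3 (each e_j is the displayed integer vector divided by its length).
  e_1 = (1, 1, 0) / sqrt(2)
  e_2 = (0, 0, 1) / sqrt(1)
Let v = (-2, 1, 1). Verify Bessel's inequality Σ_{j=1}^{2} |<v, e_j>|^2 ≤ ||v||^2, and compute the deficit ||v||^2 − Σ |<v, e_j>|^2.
Σ |<v, e_j>|^2 = 3/2; ||v||^2 = 6; deficit = 9/2

Write each e_j = u_j / sqrt(<u_j, u_j>) where u_j is the displayed integer vector. Then <v, e_j> = <v, u_j> / sqrt(<u_j, u_j>), so |<v, e_j>|^2 = <v, u_j>^2 / <u_j, u_j>.
Coefficients: <v, e_1> = -1/sqrt(2), <v, e_2> = 1/sqrt(1).
Square and sum: Σ |<v, e_j>|^2 = 3/2.
Compute ||v||^2 = v·v = 6.
Deficit = 6 − 3/2 = 9/2 ≥ 0, confirming Bessel's inequality. (The deficit equals ||v − Σ <v,e_j> e_j||^2, the squared distance from v to span{e_j}.)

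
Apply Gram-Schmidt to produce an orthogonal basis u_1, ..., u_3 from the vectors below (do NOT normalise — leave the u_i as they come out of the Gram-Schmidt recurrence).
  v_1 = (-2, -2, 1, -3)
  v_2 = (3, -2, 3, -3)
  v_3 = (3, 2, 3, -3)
Orthogonal basis:
  u_1 = (-2, -2, 1, -3)
  u_2 = (37/9, -8/9, 22/9, -4/3)
  u_3 = (-72/229, 684/229, 180/229, -348/229)

Apply the Gram-Schmidt recurrence
  u_1 = v_1
  u_i = v_i − Σ_{j<i} ((v_i · u_j) / (u_j · u_j)) · u_j.

Step by step this gives:
  u_1 = (-2, -2, 1, -3)
  u_2 = (37/9, -8/9, 22/9, -4/3)
  u_3 = (-72/229, 684/229, 180/229, -348/229)

Orthogonality check:
  u_2 · u_1 = 0 (should be 0)
  u_3 · u_1 = 0 (should be 0)
  u_3 · u_2 = 0 (should be 0)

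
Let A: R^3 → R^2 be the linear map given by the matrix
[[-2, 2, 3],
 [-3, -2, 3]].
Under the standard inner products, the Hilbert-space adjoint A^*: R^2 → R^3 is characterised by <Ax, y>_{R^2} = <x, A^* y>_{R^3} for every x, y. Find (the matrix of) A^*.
A^* = A^T =
[[-2, -3],
 [2, -2],
 [3, 3]]

For real matrices with standard dot products, the defining identity <Ax, y> = <x, A^* y> gives (Ax)^T y = x^T (A^*) y, i.e. x^T A^T y = x^T (A^*) y. Since this holds for all x, y, we must have A^* = A^T. Therefore
A^* =
[[-2, -3],
 [2, -2],
 [3, 3]].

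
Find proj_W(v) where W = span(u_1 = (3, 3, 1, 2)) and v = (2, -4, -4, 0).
proj_W(v) = (-30/23, -30/23, -10/23, -20/23)

Set up U = [u_1 | ... | u_1] ∈ R^(4×1). The projector onto W = col(U) is P = U (U^T U)^(-1) U^T.
Compute U^T U =
  [23],
and U^T v = (-10).
Solve U^T U · c = U^T v for the coefficients: c = (-10/23). The projection is proj_W(v) = U c.
Check: (v - proj_W(v)) · u_1 = 0  (should be 0).
Result: proj_W(v) = (-30/23, -30/23, -10/23, -20/23).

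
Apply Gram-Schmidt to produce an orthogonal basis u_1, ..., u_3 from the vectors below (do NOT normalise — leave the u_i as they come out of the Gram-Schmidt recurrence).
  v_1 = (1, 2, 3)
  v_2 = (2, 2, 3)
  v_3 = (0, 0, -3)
Orthogonal basis:
  u_1 = (1, 2, 3)
  u_2 = (13/14, -1/7, -3/14)
  u_3 = (0, 18/13, -12/13)

Apply the Gram-Schmidt recurrence
  u_1 = v_1
  u_i = v_i − Σ_{j<i} ((v_i · u_j) / (u_j · u_j)) · u_j.

Step by step this gives:
  u_1 = (1, 2, 3)
  u_2 = (13/14, -1/7, -3/14)
  u_3 = (0, 18/13, -12/13)

Orthogonality check:
  u_2 · u_1 = 0 (should be 0)
  u_3 · u_1 = 0 (should be 0)
  u_3 · u_2 = 0 (should be 0)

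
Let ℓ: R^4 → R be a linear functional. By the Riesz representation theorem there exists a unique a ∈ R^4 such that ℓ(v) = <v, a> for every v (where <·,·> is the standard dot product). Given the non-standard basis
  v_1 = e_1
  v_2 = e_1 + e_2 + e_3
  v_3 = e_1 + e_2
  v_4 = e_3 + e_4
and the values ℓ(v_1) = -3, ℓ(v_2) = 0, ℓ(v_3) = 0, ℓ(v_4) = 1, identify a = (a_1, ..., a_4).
a = (-3, 3, 0, 1)

Write a = (a_1, ..., a_4) in the standard basis. For each basis vector v_i, ℓ(v_i) = <v_i, a> is a linear equation in the a_j's. Collect the n equations into a matrix system V a = ℓ, where row i of V is v_i (expressed in the standard basis). Since V is invertible (lower-triangular with 1s on the diagonal, up to permutation), solve by back-substitution:
  V =
[[1, 0, 0, 0],
 [1, 1, 1, 0],
 [1, 1, 0, 0],
 [0, 0, 1, 1]]
  V a = (-3, 0, 0, 1)
Solving gives a = (-3, 3, 0, 1).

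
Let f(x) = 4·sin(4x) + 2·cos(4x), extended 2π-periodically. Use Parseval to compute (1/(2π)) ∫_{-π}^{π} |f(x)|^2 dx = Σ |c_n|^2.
Σ |c_n|^2 = 10

Expand |f|^2 and use orthogonality of {sin(nx), cos(mx)} on [-π, π]:
  ∫_{-π}^{π} sin(nx)^2 dx = π, ∫ cos(mx)^2 dx = π, and cross terms integrate to 0.
So ∫_{-π}^{π} f(x)^2 dx = 4^2 · π + 2^2 · π = (16 + 4)π.
Divide by 2π: (16 + 4)/2 = 10.
By Parseval, this equals Σ |c_n|^2.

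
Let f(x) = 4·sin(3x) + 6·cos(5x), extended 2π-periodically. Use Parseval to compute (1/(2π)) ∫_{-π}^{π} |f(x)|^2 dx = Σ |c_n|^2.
Σ |c_n|^2 = 26

Expand |f|^2 and use orthogonality of {sin(nx), cos(mx)} on [-π, π]:
  ∫_{-π}^{π} sin(nx)^2 dx = π, ∫ cos(mx)^2 dx = π, and cross terms integrate to 0.
So ∫_{-π}^{π} f(x)^2 dx = 4^2 · π + 6^2 · π = (16 + 36)π.
Divide by 2π: (16 + 36)/2 = 26.
By Parseval, this equals Σ |c_n|^2.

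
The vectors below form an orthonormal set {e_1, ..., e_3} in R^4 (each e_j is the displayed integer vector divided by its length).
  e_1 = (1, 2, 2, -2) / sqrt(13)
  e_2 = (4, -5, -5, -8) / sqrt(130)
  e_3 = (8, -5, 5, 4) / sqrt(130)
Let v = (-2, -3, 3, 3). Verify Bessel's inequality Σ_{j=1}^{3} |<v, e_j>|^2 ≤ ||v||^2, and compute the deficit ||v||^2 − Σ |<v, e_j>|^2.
Σ |<v, e_j>|^2 = 18; ||v||^2 = 31; deficit = 13

Write each e_j = u_j / sqrt(<u_j, u_j>) where u_j is the displayed integer vector. Then <v, e_j> = <v, u_j> / sqrt(<u_j, u_j>), so |<v, e_j>|^2 = <v, u_j>^2 / <u_j, u_j>.
Coefficients: <v, e_1> = -8/sqrt(13), <v, e_2> = -32/sqrt(130), <v, e_3> = 26/sqrt(130).
Square and sum: Σ |<v, e_j>|^2 = 18.
Compute ||v||^2 = v·v = 31.
Deficit = 31 − 18 = 13 ≥ 0, confirming Bessel's inequality. (The deficit equals ||v − Σ <v,e_j> e_j||^2, the squared distance from v to span{e_j}.)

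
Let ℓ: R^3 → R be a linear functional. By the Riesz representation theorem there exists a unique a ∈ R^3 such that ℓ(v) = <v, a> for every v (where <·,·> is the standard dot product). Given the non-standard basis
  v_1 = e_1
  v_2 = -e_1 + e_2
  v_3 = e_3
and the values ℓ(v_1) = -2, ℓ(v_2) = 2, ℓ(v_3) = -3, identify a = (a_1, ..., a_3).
a = (-2, 0, -3)

Write a = (a_1, ..., a_3) in the standard basis. For each basis vector v_i, ℓ(v_i) = <v_i, a> is a linear equation in the a_j's. Collect the n equations into a matrix system V a = ℓ, where row i of V is v_i (expressed in the standard basis). Since V is invertible (lower-triangular with 1s on the diagonal, up to permutation), solve by back-substitution:
  V =
[[1, 0, 0],
 [-1, 1, 0],
 [0, 0, 1]]
  V a = (-2, 2, -3)
Solving gives a = (-2, 0, -3).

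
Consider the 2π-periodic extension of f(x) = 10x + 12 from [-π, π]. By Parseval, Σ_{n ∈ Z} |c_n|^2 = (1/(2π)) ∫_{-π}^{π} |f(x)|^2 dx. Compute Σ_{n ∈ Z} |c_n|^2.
Σ |c_n|^2 = 100π^2/3 + 144

Expand and integrate term by term over [-π, π]:
  ∫ (10x)^2 dx = 100·(2π^3/3); ∫ 2·10·(12)·x dx = 0 (odd integrand); ∫ 12^2 dx = 144·2π.
So (1/(2π)) ∫_{-π}^{π} (10x + 12)^2 dx = 100π^2/3 + 144 = 100π^2/3 + 144.
Parseval ⇒ Σ |c_n|^2 = 100π^2/3 + 144.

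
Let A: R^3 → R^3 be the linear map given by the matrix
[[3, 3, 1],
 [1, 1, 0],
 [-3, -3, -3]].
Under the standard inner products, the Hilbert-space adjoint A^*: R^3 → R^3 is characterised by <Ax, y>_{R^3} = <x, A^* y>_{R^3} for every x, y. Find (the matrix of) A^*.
A^* = A^T =
[[3, 1, -3],
 [3, 1, -3],
 [1, 0, -3]]

For real matrices with standard dot products, the defining identity <Ax, y> = <x, A^* y> gives (Ax)^T y = x^T (A^*) y, i.e. x^T A^T y = x^T (A^*) y. Since this holds for all x, y, we must have A^* = A^T. Therefore
A^* =
[[3, 1, -3],
 [3, 1, -3],
 [1, 0, -3]].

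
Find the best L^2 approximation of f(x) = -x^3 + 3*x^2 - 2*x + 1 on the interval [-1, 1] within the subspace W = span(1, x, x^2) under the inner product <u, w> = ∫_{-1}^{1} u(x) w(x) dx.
g(x) = 3*x^2 - 13*x/5 + 1

The best approximation g ∈ W is the orthogonal projection of f onto W. Writing g = a_0 + a_1 x + a_2 x^2, the coefficients solve the normal equations G · a = b where
  G_{ij} = <φ_i, φ_j> and b_i = <f, φ_i>, with φ_0 = 1, φ_1 = x, φ_2 = x^2.
G =
  [2, 0, 2/3]
  [0, 2/3, 0]
  [2/3, 0, 2/5],
b = (4, -26/15, 28/15).
Solving gives a_0 = 1, a_1 = -13/5, a_2 = 3, so
  g(x) = 3*x^2 - 13*x/5 + 1.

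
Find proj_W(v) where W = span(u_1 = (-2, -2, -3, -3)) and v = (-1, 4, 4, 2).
proj_W(v) = (24/13, 24/13, 36/13, 36/13)

Set up U = [u_1 | ... | u_1] ∈ R^(4×1). The projector onto W = col(U) is P = U (U^T U)^(-1) U^T.
Compute U^T U =
  [26],
and U^T v = (-24).
Solve U^T U · c = U^T v for the coefficients: c = (-12/13). The projection is proj_W(v) = U c.
Check: (v - proj_W(v)) · u_1 = 0  (should be 0).
Result: proj_W(v) = (24/13, 24/13, 36/13, 36/13).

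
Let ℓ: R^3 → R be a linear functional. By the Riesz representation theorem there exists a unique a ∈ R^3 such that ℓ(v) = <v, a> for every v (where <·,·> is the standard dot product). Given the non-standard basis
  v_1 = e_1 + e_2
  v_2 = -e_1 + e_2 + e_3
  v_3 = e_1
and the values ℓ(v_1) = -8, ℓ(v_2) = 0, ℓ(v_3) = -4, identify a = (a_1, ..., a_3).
a = (-4, -4, 0)

Write a = (a_1, ..., a_3) in the standard basis. For each basis vector v_i, ℓ(v_i) = <v_i, a> is a linear equation in the a_j's. Collect the n equations into a matrix system V a = ℓ, where row i of V is v_i (expressed in the standard basis). Since V is invertible (lower-triangular with 1s on the diagonal, up to permutation), solve by back-substitution:
  V =
[[1, 1, 0],
 [-1, 1, 1],
 [1, 0, 0]]
  V a = (-8, 0, -4)
Solving gives a = (-4, -4, 0).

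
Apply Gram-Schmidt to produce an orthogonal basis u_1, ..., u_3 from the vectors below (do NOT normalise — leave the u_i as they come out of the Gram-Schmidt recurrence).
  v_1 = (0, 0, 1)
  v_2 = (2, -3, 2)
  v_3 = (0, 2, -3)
Orthogonal basis:
  u_1 = (0, 0, 1)
  u_2 = (2, -3, 0)
  u_3 = (12/13, 8/13, 0)

Apply the Gram-Schmidt recurrence
  u_1 = v_1
  u_i = v_i − Σ_{j<i} ((v_i · u_j) / (u_j · u_j)) · u_j.

Step by step this gives:
  u_1 = (0, 0, 1)
  u_2 = (2, -3, 0)
  u_3 = (12/13, 8/13, 0)

Orthogonality check:
  u_2 · u_1 = 0 (should be 0)
  u_3 · u_1 = 0 (should be 0)
  u_3 · u_2 = 0 (should be 0)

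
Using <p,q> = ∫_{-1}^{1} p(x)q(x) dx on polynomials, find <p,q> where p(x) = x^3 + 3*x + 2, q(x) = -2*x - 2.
<p,q> = -64/5

Expand the product: p(x)·q(x) = -2*x^4 - 2*x^3 - 6*x^2 - 10*x - 4.
∫_{-1}^{1} of each monomial x^k gives [2/(k+1) if k even, 0 if k odd]. Integrating term-by-term (or equivalently evaluating the antiderivative F(x) = -2*x^5/5 - x^4/2 - 2*x^3 - 5*x^2 - 4*x at the endpoints):
  F(1) − F(−1) = -119/10 − (9/10) = -64/5.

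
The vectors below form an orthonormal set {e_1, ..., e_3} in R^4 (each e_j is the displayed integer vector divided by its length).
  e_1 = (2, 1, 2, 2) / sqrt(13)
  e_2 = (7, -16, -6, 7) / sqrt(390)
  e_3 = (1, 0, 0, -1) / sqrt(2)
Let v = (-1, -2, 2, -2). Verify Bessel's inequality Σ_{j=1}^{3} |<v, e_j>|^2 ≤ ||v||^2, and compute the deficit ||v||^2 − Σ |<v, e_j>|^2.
Σ |<v, e_j>|^2 = 26/15; ||v||^2 = 13; deficit = 169/15

Write each e_j = u_j / sqrt(<u_j, u_j>) where u_j is the displayed integer vector. Then <v, e_j> = <v, u_j> / sqrt(<u_j, u_j>), so |<v, e_j>|^2 = <v, u_j>^2 / <u_j, u_j>.
Coefficients: <v, e_1> = -4/sqrt(13), <v, e_2> = -1/sqrt(390), <v, e_3> = 1/sqrt(2).
Square and sum: Σ |<v, e_j>|^2 = 26/15.
Compute ||v||^2 = v·v = 13.
Deficit = 13 − 26/15 = 169/15 ≥ 0, confirming Bessel's inequality. (The deficit equals ||v − Σ <v,e_j> e_j||^2, the squared distance from v to span{e_j}.)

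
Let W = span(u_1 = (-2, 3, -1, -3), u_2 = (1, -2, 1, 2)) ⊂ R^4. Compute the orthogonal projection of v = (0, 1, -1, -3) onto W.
proj_W(v) = (-2/5, 9/5, -7/5, -9/5)

Set up U = [u_1 | ... | u_2] ∈ R^(4×2). The projector onto W = col(U) is P = U (U^T U)^(-1) U^T.
Compute U^T U =
  [23, -15]
  [-15, 10],
and U^T v = (13, -9).
Solve U^T U · c = U^T v for the coefficients: c = (-1, -12/5). The projection is proj_W(v) = U c.
Check: (v - proj_W(v)) · u_1 = 0  (should be 0).
Check: (v - proj_W(v)) · u_2 = 0  (should be 0).
Result: proj_W(v) = (-2/5, 9/5, -7/5, -9/5).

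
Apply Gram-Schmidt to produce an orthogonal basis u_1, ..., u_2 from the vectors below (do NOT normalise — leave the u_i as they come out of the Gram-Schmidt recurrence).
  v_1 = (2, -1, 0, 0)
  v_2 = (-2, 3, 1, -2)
Orthogonal basis:
  u_1 = (2, -1, 0, 0)
  u_2 = (4/5, 8/5, 1, -2)

Apply the Gram-Schmidt recurrence
  u_1 = v_1
  u_i = v_i − Σ_{j<i} ((v_i · u_j) / (u_j · u_j)) · u_j.

Step by step this gives:
  u_1 = (2, -1, 0, 0)
  u_2 = (4/5, 8/5, 1, -2)

Orthogonality check:
  u_2 · u_1 = 0 (should be 0)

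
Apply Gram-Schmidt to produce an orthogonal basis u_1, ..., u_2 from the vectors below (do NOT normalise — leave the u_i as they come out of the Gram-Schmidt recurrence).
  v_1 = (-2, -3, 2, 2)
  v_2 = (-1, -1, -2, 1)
Orthogonal basis:
  u_1 = (-2, -3, 2, 2)
  u_2 = (-5/7, -4/7, -16/7, 5/7)

Apply the Gram-Schmidt recurrence
  u_1 = v_1
  u_i = v_i − Σ_{j<i} ((v_i · u_j) / (u_j · u_j)) · u_j.

Step by step this gives:
  u_1 = (-2, -3, 2, 2)
  u_2 = (-5/7, -4/7, -16/7, 5/7)

Orthogonality check:
  u_2 · u_1 = 0 (should be 0)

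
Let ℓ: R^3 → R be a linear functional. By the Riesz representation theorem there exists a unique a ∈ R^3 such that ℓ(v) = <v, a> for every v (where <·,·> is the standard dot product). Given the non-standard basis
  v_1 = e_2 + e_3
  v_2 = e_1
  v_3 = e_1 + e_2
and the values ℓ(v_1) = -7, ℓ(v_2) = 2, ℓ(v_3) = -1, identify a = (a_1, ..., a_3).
a = (2, -3, -4)

Write a = (a_1, ..., a_3) in the standard basis. For each basis vector v_i, ℓ(v_i) = <v_i, a> is a linear equation in the a_j's. Collect the n equations into a matrix system V a = ℓ, where row i of V is v_i (expressed in the standard basis). Since V is invertible (lower-triangular with 1s on the diagonal, up to permutation), solve by back-substitution:
  V =
[[0, 1, 1],
 [1, 0, 0],
 [1, 1, 0]]
  V a = (-7, 2, -1)
Solving gives a = (2, -3, -4).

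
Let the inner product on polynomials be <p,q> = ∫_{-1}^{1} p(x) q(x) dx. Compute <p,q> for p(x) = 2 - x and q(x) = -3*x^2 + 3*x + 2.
<p,q> = 2

Expand the product: p(x)·q(x) = 3*x^3 - 9*x^2 + 4*x + 4.
∫_{-1}^{1} of each monomial x^k gives [2/(k+1) if k even, 0 if k odd]. Integrating term-by-term (or equivalently evaluating the antiderivative F(x) = 3*x^4/4 - 3*x^3 + 2*x^2 + 4*x at the endpoints):
  F(1) − F(−1) = 15/4 − (7/4) = 2.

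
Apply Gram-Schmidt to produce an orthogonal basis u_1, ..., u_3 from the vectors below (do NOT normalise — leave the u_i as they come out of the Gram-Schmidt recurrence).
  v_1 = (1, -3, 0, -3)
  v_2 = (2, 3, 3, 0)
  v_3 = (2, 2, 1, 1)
Orthogonal basis:
  u_1 = (1, -3, 0, -3)
  u_2 = (45/19, 36/19, 3, -21/19)
  u_3 = (45/41, -5/41, -25/41, 20/41)

Apply the Gram-Schmidt recurrence
  u_1 = v_1
  u_i = v_i − Σ_{j<i} ((v_i · u_j) / (u_j · u_j)) · u_j.

Step by step this gives:
  u_1 = (1, -3, 0, -3)
  u_2 = (45/19, 36/19, 3, -21/19)
  u_3 = (45/41, -5/41, -25/41, 20/41)

Orthogonality check:
  u_2 · u_1 = 0 (should be 0)
  u_3 · u_1 = 0 (should be 0)
  u_3 · u_2 = 0 (should be 0)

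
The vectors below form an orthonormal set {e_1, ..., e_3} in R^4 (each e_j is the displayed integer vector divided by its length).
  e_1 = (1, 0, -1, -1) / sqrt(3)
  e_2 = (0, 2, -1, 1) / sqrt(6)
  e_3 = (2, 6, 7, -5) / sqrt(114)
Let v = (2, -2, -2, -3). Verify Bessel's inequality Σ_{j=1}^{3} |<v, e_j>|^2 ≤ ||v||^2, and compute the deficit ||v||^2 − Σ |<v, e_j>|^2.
Σ |<v, e_j>|^2 = 1193/57; ||v||^2 = 21; deficit = 4/57

Write each e_j = u_j / sqrt(<u_j, u_j>) where u_j is the displayed integer vector. Then <v, e_j> = <v, u_j> / sqrt(<u_j, u_j>), so |<v, e_j>|^2 = <v, u_j>^2 / <u_j, u_j>.
Coefficients: <v, e_1> = 7/sqrt(3), <v, e_2> = -5/sqrt(6), <v, e_3> = -7/sqrt(114).
Square and sum: Σ |<v, e_j>|^2 = 1193/57.
Compute ||v||^2 = v·v = 21.
Deficit = 21 − 1193/57 = 4/57 ≥ 0, confirming Bessel's inequality. (The deficit equals ||v − Σ <v,e_j> e_j||^2, the squared distance from v to span{e_j}.)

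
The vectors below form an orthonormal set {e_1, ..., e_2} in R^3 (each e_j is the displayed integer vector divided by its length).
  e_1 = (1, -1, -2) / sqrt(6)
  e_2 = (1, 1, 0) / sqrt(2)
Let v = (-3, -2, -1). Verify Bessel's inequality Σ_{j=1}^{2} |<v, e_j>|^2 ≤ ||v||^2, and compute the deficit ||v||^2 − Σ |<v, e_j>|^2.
Σ |<v, e_j>|^2 = 38/3; ||v||^2 = 14; deficit = 4/3

Write each e_j = u_j / sqrt(<u_j, u_j>) where u_j is the displayed integer vector. Then <v, e_j> = <v, u_j> / sqrt(<u_j, u_j>), so |<v, e_j>|^2 = <v, u_j>^2 / <u_j, u_j>.
Coefficients: <v, e_1> = 1/sqrt(6), <v, e_2> = -5/sqrt(2).
Square and sum: Σ |<v, e_j>|^2 = 38/3.
Compute ||v||^2 = v·v = 14.
Deficit = 14 − 38/3 = 4/3 ≥ 0, confirming Bessel's inequality. (The deficit equals ||v − Σ <v,e_j> e_j||^2, the squared distance from v to span{e_j}.)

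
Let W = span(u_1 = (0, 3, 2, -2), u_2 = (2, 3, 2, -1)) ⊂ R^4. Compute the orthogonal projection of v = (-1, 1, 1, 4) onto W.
proj_W(v) = (56/81, -11/27, -22/81, 50/81)

Set up U = [u_1 | ... | u_2] ∈ R^(4×2). The projector onto W = col(U) is P = U (U^T U)^(-1) U^T.
Compute U^T U =
  [17, 15]
  [15, 18],
and U^T v = (-3, -1).
Solve U^T U · c = U^T v for the coefficients: c = (-13/27, 28/81). The projection is proj_W(v) = U c.
Check: (v - proj_W(v)) · u_1 = 0  (should be 0).
Check: (v - proj_W(v)) · u_2 = 0  (should be 0).
Result: proj_W(v) = (56/81, -11/27, -22/81, 50/81).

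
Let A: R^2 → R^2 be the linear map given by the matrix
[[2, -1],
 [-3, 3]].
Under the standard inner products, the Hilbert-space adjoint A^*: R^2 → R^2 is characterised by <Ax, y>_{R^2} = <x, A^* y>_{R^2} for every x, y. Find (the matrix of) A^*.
A^* = A^T =
[[2, -3],
 [-1, 3]]

For real matrices with standard dot products, the defining identity <Ax, y> = <x, A^* y> gives (Ax)^T y = x^T (A^*) y, i.e. x^T A^T y = x^T (A^*) y. Since this holds for all x, y, we must have A^* = A^T. Therefore
A^* =
[[2, -3],
 [-1, 3]].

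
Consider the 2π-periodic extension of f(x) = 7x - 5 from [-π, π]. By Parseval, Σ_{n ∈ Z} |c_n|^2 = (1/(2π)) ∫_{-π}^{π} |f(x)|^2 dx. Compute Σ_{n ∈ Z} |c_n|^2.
Σ |c_n|^2 = 49π^2/3 + 25

Expand and integrate term by term over [-π, π]:
  ∫ (7x)^2 dx = 49·(2π^3/3); ∫ 2·7·(-5)·x dx = 0 (odd integrand); ∫ (-5)^2 dx = 25·2π.
So (1/(2π)) ∫_{-π}^{π} (7x - 5)^2 dx = 49π^2/3 + 25 = 49π^2/3 + 25.
Parseval ⇒ Σ |c_n|^2 = 49π^2/3 + 25.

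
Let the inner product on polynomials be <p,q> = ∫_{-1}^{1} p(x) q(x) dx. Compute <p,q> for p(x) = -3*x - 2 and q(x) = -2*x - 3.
<p,q> = 16

Expand the product: p(x)·q(x) = 6*x^2 + 13*x + 6.
∫_{-1}^{1} of each monomial x^k gives [2/(k+1) if k even, 0 if k odd]. Integrating term-by-term (or equivalently evaluating the antiderivative F(x) = 2*x^3 + 13*x^2/2 + 6*x at the endpoints):
  F(1) − F(−1) = 29/2 − (-3/2) = 16.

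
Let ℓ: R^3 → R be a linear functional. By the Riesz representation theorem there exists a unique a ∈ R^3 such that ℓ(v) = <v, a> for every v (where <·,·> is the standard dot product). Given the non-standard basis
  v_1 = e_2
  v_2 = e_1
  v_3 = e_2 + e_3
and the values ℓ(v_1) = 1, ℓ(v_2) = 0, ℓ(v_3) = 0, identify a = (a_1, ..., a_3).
a = (0, 1, -1)

Write a = (a_1, ..., a_3) in the standard basis. For each basis vector v_i, ℓ(v_i) = <v_i, a> is a linear equation in the a_j's. Collect the n equations into a matrix system V a = ℓ, where row i of V is v_i (expressed in the standard basis). Since V is invertible (lower-triangular with 1s on the diagonal, up to permutation), solve by back-substitution:
  V =
[[0, 1, 0],
 [1, 0, 0],
 [0, 1, 1]]
  V a = (1, 0, 0)
Solving gives a = (0, 1, -1).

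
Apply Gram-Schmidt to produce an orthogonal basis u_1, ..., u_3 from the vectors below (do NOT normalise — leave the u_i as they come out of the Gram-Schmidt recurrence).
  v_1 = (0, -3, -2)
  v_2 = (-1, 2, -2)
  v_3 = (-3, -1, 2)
Orthogonal basis:
  u_1 = (0, -3, -2)
  u_2 = (-1, 20/13, -30/13)
  u_3 = (-380/113, -76/113, 114/113)

Apply the Gram-Schmidt recurrence
  u_1 = v_1
  u_i = v_i − Σ_{j<i} ((v_i · u_j) / (u_j · u_j)) · u_j.

Step by step this gives:
  u_1 = (0, -3, -2)
  u_2 = (-1, 20/13, -30/13)
  u_3 = (-380/113, -76/113, 114/113)

Orthogonality check:
  u_2 · u_1 = 0 (should be 0)
  u_3 · u_1 = 0 (should be 0)
  u_3 · u_2 = 0 (should be 0)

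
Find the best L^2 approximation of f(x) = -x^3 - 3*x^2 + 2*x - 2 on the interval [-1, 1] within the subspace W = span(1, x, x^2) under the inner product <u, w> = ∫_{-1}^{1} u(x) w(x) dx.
g(x) = -3*x^2 + 7*x/5 - 2

The best approximation g ∈ W is the orthogonal projection of f onto W. Writing g = a_0 + a_1 x + a_2 x^2, the coefficients solve the normal equations G · a = b where
  G_{ij} = <φ_i, φ_j> and b_i = <f, φ_i>, with φ_0 = 1, φ_1 = x, φ_2 = x^2.
G =
  [2, 0, 2/3]
  [0, 2/3, 0]
  [2/3, 0, 2/5],
b = (-6, 14/15, -38/15).
Solving gives a_0 = -2, a_1 = 7/5, a_2 = -3, so
  g(x) = -3*x^2 + 7*x/5 - 2.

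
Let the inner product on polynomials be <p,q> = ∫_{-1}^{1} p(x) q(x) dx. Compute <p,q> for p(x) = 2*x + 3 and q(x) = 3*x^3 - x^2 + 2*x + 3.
<p,q> = 316/15

Expand the product: p(x)·q(x) = 6*x^4 + 7*x^3 + x^2 + 12*x + 9.
∫_{-1}^{1} of each monomial x^k gives [2/(k+1) if k even, 0 if k odd]. Integrating term-by-term (or equivalently evaluating the antiderivative F(x) = 6*x^5/5 + 7*x^4/4 + x^3/3 + 6*x^2 + 9*x at the endpoints):
  F(1) − F(−1) = 1097/60 − (-167/60) = 316/15.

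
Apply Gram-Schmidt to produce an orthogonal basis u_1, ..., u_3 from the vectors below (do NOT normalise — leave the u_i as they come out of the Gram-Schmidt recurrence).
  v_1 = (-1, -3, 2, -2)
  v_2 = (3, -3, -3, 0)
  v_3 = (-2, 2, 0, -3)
Orthogonal basis:
  u_1 = (-1, -3, 2, -2)
  u_2 = (3, -3, -3, 0)
  u_3 = (-5/9, 1, -14/9, -25/9)

Apply the Gram-Schmidt recurrence
  u_1 = v_1
  u_i = v_i − Σ_{j<i} ((v_i · u_j) / (u_j · u_j)) · u_j.

Step by step this gives:
  u_1 = (-1, -3, 2, -2)
  u_2 = (3, -3, -3, 0)
  u_3 = (-5/9, 1, -14/9, -25/9)

Orthogonality check:
  u_2 · u_1 = 0 (should be 0)
  u_3 · u_1 = 0 (should be 0)
  u_3 · u_2 = 0 (should be 0)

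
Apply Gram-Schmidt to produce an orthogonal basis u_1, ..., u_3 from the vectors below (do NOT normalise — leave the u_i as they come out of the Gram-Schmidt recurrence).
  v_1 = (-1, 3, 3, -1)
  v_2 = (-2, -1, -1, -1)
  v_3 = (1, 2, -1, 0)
Orthogonal basis:
  u_1 = (-1, 3, 3, -1)
  u_2 = (-43/20, -11/20, -11/20, -23/20)
  u_3 = (28/131, 193/131, -200/131, -49/131)

Apply the Gram-Schmidt recurrence
  u_1 = v_1
  u_i = v_i − Σ_{j<i} ((v_i · u_j) / (u_j · u_j)) · u_j.

Step by step this gives:
  u_1 = (-1, 3, 3, -1)
  u_2 = (-43/20, -11/20, -11/20, -23/20)
  u_3 = (28/131, 193/131, -200/131, -49/131)

Orthogonality check:
  u_2 · u_1 = 0 (should be 0)
  u_3 · u_1 = 0 (should be 0)
  u_3 · u_2 = 0 (should be 0)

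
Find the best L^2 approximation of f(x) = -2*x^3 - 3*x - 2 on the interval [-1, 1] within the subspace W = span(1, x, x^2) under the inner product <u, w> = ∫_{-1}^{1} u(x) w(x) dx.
g(x) = -21*x/5 - 2

The best approximation g ∈ W is the orthogonal projection of f onto W. Writing g = a_0 + a_1 x + a_2 x^2, the coefficients solve the normal equations G · a = b where
  G_{ij} = <φ_i, φ_j> and b_i = <f, φ_i>, with φ_0 = 1, φ_1 = x, φ_2 = x^2.
G =
  [2, 0, 2/3]
  [0, 2/3, 0]
  [2/3, 0, 2/5],
b = (-4, -14/5, -4/3).
Solving gives a_0 = -2, a_1 = -21/5, a_2 = 0, so
  g(x) = -21*x/5 - 2.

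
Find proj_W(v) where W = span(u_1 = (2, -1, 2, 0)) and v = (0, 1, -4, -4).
proj_W(v) = (-2, 1, -2, 0)

Set up U = [u_1 | ... | u_1] ∈ R^(4×1). The projector onto W = col(U) is P = U (U^T U)^(-1) U^T.
Compute U^T U =
  [9],
and U^T v = (-9).
Solve U^T U · c = U^T v for the coefficients: c = (-1). The projection is proj_W(v) = U c.
Check: (v - proj_W(v)) · u_1 = 0  (should be 0).
Result: proj_W(v) = (-2, 1, -2, 0).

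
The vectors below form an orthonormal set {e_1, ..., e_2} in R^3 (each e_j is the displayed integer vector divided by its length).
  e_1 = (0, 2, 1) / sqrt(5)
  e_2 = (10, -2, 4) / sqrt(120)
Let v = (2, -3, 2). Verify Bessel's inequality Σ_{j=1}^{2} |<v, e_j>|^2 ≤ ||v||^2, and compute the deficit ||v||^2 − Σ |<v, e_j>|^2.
Σ |<v, e_j>|^2 = 77/6; ||v||^2 = 17; deficit = 25/6

Write each e_j = u_j / sqrt(<u_j, u_j>) where u_j is the displayed integer vector. Then <v, e_j> = <v, u_j> / sqrt(<u_j, u_j>), so |<v, e_j>|^2 = <v, u_j>^2 / <u_j, u_j>.
Coefficients: <v, e_1> = -4/sqrt(5), <v, e_2> = 34/sqrt(120).
Square and sum: Σ |<v, e_j>|^2 = 77/6.
Compute ||v||^2 = v·v = 17.
Deficit = 17 − 77/6 = 25/6 ≥ 0, confirming Bessel's inequality. (The deficit equals ||v − Σ <v,e_j> e_j||^2, the squared distance from v to span{e_j}.)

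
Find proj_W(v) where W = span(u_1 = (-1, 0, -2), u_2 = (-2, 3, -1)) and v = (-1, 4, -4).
proj_W(v) = (-3, 3, -3)

Set up U = [u_1 | ... | u_2] ∈ R^(3×2). The projector onto W = col(U) is P = U (U^T U)^(-1) U^T.
Compute U^T U =
  [5, 4]
  [4, 14],
and U^T v = (9, 18).
Solve U^T U · c = U^T v for the coefficients: c = (1, 1). The projection is proj_W(v) = U c.
Check: (v - proj_W(v)) · u_1 = 0  (should be 0).
Check: (v - proj_W(v)) · u_2 = 0  (should be 0).
Result: proj_W(v) = (-3, 3, -3).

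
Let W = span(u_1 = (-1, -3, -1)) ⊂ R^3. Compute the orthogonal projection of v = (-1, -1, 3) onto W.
proj_W(v) = (-1/11, -3/11, -1/11)

Set up U = [u_1 | ... | u_1] ∈ R^(3×1). The projector onto W = col(U) is P = U (U^T U)^(-1) U^T.
Compute U^T U =
  [11],
and U^T v = (1).
Solve U^T U · c = U^T v for the coefficients: c = (1/11). The projection is proj_W(v) = U c.
Check: (v - proj_W(v)) · u_1 = 0  (should be 0).
Result: proj_W(v) = (-1/11, -3/11, -1/11).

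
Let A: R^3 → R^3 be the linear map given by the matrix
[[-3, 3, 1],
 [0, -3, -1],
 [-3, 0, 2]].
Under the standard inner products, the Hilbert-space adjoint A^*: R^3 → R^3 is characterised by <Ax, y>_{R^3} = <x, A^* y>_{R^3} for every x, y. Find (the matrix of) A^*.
A^* = A^T =
[[-3, 0, -3],
 [3, -3, 0],
 [1, -1, 2]]

For real matrices with standard dot products, the defining identity <Ax, y> = <x, A^* y> gives (Ax)^T y = x^T (A^*) y, i.e. x^T A^T y = x^T (A^*) y. Since this holds for all x, y, we must have A^* = A^T. Therefore
A^* =
[[-3, 0, -3],
 [3, -3, 0],
 [1, -1, 2]].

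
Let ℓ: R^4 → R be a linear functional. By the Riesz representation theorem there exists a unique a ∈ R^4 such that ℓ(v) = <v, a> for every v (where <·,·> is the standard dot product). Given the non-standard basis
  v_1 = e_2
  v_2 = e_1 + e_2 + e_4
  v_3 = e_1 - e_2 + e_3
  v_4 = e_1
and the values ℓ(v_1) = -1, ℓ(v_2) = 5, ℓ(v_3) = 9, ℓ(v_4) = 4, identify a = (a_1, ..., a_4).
a = (4, -1, 4, 2)

Write a = (a_1, ..., a_4) in the standard basis. For each basis vector v_i, ℓ(v_i) = <v_i, a> is a linear equation in the a_j's. Collect the n equations into a matrix system V a = ℓ, where row i of V is v_i (expressed in the standard basis). Since V is invertible (lower-triangular with 1s on the diagonal, up to permutation), solve by back-substitution:
  V =
[[0, 1, 0, 0],
 [1, 1, 0, 1],
 [1, -1, 1, 0],
 [1, 0, 0, 0]]
  V a = (-1, 5, 9, 4)
Solving gives a = (4, -1, 4, 2).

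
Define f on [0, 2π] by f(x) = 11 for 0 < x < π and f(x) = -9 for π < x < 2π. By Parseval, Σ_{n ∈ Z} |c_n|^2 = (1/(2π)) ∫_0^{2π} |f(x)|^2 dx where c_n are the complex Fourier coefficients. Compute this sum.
Σ |c_n|^2 = 101

Parseval equates the L^2 energy of f (normalised by 1/(2π)) with the ℓ^2 sum of its Fourier coefficients: (1/(2π)) ∫_0^{2π} |f|^2 = Σ |c_n|^2.
Compute the left side: (1/(2π)) [∫_0^π 11^2 dx + ∫_π^{2π} (-9)^2 dx] = (1/(2π)) · (121π + 81π) = (121 + 81)/2 = 101.
So Σ_{n ∈ Z} |c_n|^2 = 101.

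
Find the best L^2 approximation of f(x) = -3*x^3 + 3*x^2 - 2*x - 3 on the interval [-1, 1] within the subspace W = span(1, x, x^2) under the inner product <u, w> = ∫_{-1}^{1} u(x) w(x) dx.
g(x) = 3*x^2 - 19*x/5 - 3

The best approximation g ∈ W is the orthogonal projection of f onto W. Writing g = a_0 + a_1 x + a_2 x^2, the coefficients solve the normal equations G · a = b where
  G_{ij} = <φ_i, φ_j> and b_i = <f, φ_i>, with φ_0 = 1, φ_1 = x, φ_2 = x^2.
G =
  [2, 0, 2/3]
  [0, 2/3, 0]
  [2/3, 0, 2/5],
b = (-4, -38/15, -4/5).
Solving gives a_0 = -3, a_1 = -19/5, a_2 = 3, so
  g(x) = 3*x^2 - 19*x/5 - 3.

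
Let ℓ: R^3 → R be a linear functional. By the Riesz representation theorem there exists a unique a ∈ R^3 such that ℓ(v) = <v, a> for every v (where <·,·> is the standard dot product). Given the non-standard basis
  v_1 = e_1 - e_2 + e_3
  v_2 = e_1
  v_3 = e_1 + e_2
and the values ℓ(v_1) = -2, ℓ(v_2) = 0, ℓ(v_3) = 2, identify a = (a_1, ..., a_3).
a = (0, 2, 0)

Write a = (a_1, ..., a_3) in the standard basis. For each basis vector v_i, ℓ(v_i) = <v_i, a> is a linear equation in the a_j's. Collect the n equations into a matrix system V a = ℓ, where row i of V is v_i (expressed in the standard basis). Since V is invertible (lower-triangular with 1s on the diagonal, up to permutation), solve by back-substitution:
  V =
[[1, -1, 1],
 [1, 0, 0],
 [1, 1, 0]]
  V a = (-2, 0, 2)
Solving gives a = (0, 2, 0).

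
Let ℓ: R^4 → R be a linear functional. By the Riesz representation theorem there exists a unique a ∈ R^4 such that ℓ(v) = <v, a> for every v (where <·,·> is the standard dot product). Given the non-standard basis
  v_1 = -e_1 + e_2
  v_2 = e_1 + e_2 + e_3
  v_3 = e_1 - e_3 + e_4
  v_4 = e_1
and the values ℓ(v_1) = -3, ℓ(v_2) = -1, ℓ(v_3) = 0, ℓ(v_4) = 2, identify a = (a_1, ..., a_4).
a = (2, -1, -2, -4)

Write a = (a_1, ..., a_4) in the standard basis. For each basis vector v_i, ℓ(v_i) = <v_i, a> is a linear equation in the a_j's. Collect the n equations into a matrix system V a = ℓ, where row i of V is v_i (expressed in the standard basis). Since V is invertible (lower-triangular with 1s on the diagonal, up to permutation), solve by back-substitution:
  V =
[[-1, 1, 0, 0],
 [1, 1, 1, 0],
 [1, 0, -1, 1],
 [1, 0, 0, 0]]
  V a = (-3, -1, 0, 2)
Solving gives a = (2, -1, -2, -4).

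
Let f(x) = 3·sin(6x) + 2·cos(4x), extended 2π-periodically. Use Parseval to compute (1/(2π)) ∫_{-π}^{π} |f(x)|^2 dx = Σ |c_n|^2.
Σ |c_n|^2 = 13/2

Expand |f|^2 and use orthogonality of {sin(nx), cos(mx)} on [-π, π]:
  ∫_{-π}^{π} sin(nx)^2 dx = π, ∫ cos(mx)^2 dx = π, and cross terms integrate to 0.
So ∫_{-π}^{π} f(x)^2 dx = 3^2 · π + 2^2 · π = (9 + 4)π.
Divide by 2π: (9 + 4)/2 = 13/2.
By Parseval, this equals Σ |c_n|^2.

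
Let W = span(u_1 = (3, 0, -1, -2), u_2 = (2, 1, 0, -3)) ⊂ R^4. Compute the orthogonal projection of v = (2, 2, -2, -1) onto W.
proj_W(v) = (27/13, 3/26, -8/13, -41/26)

Set up U = [u_1 | ... | u_2] ∈ R^(4×2). The projector onto W = col(U) is P = U (U^T U)^(-1) U^T.
Compute U^T U =
  [14, 12]
  [12, 14],
and U^T v = (10, 9).
Solve U^T U · c = U^T v for the coefficients: c = (8/13, 3/26). The projection is proj_W(v) = U c.
Check: (v - proj_W(v)) · u_1 = 0  (should be 0).
Check: (v - proj_W(v)) · u_2 = 0  (should be 0).
Result: proj_W(v) = (27/13, 3/26, -8/13, -41/26).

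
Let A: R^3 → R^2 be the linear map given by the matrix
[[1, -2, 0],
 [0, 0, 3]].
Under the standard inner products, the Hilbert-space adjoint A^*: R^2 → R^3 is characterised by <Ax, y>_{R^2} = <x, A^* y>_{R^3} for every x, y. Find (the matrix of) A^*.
A^* = A^T =
[[1, 0],
 [-2, 0],
 [0, 3]]

For real matrices with standard dot products, the defining identity <Ax, y> = <x, A^* y> gives (Ax)^T y = x^T (A^*) y, i.e. x^T A^T y = x^T (A^*) y. Since this holds for all x, y, we must have A^* = A^T. Therefore
A^* =
[[1, 0],
 [-2, 0],
 [0, 3]].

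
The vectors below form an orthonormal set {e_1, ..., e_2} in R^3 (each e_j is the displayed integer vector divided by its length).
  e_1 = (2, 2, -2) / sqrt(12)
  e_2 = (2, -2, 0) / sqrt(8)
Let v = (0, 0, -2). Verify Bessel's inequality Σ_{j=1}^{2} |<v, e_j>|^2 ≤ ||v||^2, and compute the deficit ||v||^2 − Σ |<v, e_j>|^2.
Σ |<v, e_j>|^2 = 4/3; ||v||^2 = 4; deficit = 8/3

Write each e_j = u_j / sqrt(<u_j, u_j>) where u_j is the displayed integer vector. Then <v, e_j> = <v, u_j> / sqrt(<u_j, u_j>), so |<v, e_j>|^2 = <v, u_j>^2 / <u_j, u_j>.
Coefficients: <v, e_1> = 4/sqrt(12), <v, e_2> = 0/sqrt(8).
Square and sum: Σ |<v, e_j>|^2 = 4/3.
Compute ||v||^2 = v·v = 4.
Deficit = 4 − 4/3 = 8/3 ≥ 0, confirming Bessel's inequality. (The deficit equals ||v − Σ <v,e_j> e_j||^2, the squared distance from v to span{e_j}.)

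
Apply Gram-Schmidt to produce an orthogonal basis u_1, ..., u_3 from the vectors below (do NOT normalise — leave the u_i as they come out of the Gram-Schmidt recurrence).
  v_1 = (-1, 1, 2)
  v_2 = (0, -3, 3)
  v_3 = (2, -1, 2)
Orthogonal basis:
  u_1 = (-1, 1, 2)
  u_2 = (1/2, -7/2, 2)
  u_3 = (21/11, 7/11, 7/11)

Apply the Gram-Schmidt recurrence
  u_1 = v_1
  u_i = v_i − Σ_{j<i} ((v_i · u_j) / (u_j · u_j)) · u_j.

Step by step this gives:
  u_1 = (-1, 1, 2)
  u_2 = (1/2, -7/2, 2)
  u_3 = (21/11, 7/11, 7/11)

Orthogonality check:
  u_2 · u_1 = 0 (should be 0)
  u_3 · u_1 = 0 (should be 0)
  u_3 · u_2 = 0 (should be 0)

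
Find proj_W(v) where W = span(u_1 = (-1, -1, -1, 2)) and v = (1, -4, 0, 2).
proj_W(v) = (-1, -1, -1, 2)

Set up U = [u_1 | ... | u_1] ∈ R^(4×1). The projector onto W = col(U) is P = U (U^T U)^(-1) U^T.
Compute U^T U =
  [7],
and U^T v = (7).
Solve U^T U · c = U^T v for the coefficients: c = (1). The projection is proj_W(v) = U c.
Check: (v - proj_W(v)) · u_1 = 0  (should be 0).
Result: proj_W(v) = (-1, -1, -1, 2).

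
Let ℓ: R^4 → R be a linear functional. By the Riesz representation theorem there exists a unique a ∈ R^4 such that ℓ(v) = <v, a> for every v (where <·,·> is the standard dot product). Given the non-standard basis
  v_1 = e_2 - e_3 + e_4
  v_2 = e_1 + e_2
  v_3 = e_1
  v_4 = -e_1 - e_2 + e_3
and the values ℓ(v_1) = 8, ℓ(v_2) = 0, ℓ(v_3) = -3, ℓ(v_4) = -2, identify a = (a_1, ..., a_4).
a = (-3, 3, -2, 3)

Write a = (a_1, ..., a_4) in the standard basis. For each basis vector v_i, ℓ(v_i) = <v_i, a> is a linear equation in the a_j's. Collect the n equations into a matrix system V a = ℓ, where row i of V is v_i (expressed in the standard basis). Since V is invertible (lower-triangular with 1s on the diagonal, up to permutation), solve by back-substitution:
  V =
[[0, 1, -1, 1],
 [1, 1, 0, 0],
 [1, 0, 0, 0],
 [-1, -1, 1, 0]]
  V a = (8, 0, -3, -2)
Solving gives a = (-3, 3, -2, 3).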